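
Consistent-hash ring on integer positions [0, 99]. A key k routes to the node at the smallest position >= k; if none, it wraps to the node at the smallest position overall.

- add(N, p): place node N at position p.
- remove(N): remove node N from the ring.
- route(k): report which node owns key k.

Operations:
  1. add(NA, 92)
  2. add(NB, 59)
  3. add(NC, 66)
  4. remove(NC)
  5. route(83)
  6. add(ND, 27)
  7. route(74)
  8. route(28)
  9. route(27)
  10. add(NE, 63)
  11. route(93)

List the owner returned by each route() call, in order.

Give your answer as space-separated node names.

Op 1: add NA@92 -> ring=[92:NA]
Op 2: add NB@59 -> ring=[59:NB,92:NA]
Op 3: add NC@66 -> ring=[59:NB,66:NC,92:NA]
Op 4: remove NC -> ring=[59:NB,92:NA]
Op 5: route key 83: smallest pos >= 83 is 92 -> NA
Op 6: add ND@27 -> ring=[27:ND,59:NB,92:NA]
Op 7: route key 74: smallest pos >= 74 is 92 -> NA
Op 8: route key 28: smallest pos >= 28 is 59 -> NB
Op 9: route key 27: smallest pos >= 27 is 27 -> ND
Op 10: add NE@63 -> ring=[27:ND,59:NB,63:NE,92:NA]
Op 11: route key 93: none >= 93, wrap to smallest pos 27 -> ND

Answer: NA NA NB ND ND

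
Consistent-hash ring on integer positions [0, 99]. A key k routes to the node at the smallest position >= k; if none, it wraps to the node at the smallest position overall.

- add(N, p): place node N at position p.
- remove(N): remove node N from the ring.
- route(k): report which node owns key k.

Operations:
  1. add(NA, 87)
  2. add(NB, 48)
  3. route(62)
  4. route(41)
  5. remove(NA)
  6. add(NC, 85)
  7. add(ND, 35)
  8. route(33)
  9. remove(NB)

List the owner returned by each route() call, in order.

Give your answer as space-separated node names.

Op 1: add NA@87 -> ring=[87:NA]
Op 2: add NB@48 -> ring=[48:NB,87:NA]
Op 3: route key 62: smallest pos >= 62 is 87 -> NA
Op 4: route key 41: smallest pos >= 41 is 48 -> NB
Op 5: remove NA -> ring=[48:NB]
Op 6: add NC@85 -> ring=[48:NB,85:NC]
Op 7: add ND@35 -> ring=[35:ND,48:NB,85:NC]
Op 8: route key 33: smallest pos >= 33 is 35 -> ND
Op 9: remove NB -> ring=[35:ND,85:NC]

Answer: NA NB ND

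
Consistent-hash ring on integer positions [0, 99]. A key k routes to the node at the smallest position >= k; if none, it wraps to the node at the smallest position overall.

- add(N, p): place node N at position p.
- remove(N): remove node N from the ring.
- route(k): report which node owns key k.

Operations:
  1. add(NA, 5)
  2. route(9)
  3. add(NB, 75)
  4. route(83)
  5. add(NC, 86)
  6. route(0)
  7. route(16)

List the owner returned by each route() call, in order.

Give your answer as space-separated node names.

Answer: NA NA NA NB

Derivation:
Op 1: add NA@5 -> ring=[5:NA]
Op 2: route key 9: none >= 9, wrap to smallest pos 5 -> NA
Op 3: add NB@75 -> ring=[5:NA,75:NB]
Op 4: route key 83: none >= 83, wrap to smallest pos 5 -> NA
Op 5: add NC@86 -> ring=[5:NA,75:NB,86:NC]
Op 6: route key 0: smallest pos >= 0 is 5 -> NA
Op 7: route key 16: smallest pos >= 16 is 75 -> NB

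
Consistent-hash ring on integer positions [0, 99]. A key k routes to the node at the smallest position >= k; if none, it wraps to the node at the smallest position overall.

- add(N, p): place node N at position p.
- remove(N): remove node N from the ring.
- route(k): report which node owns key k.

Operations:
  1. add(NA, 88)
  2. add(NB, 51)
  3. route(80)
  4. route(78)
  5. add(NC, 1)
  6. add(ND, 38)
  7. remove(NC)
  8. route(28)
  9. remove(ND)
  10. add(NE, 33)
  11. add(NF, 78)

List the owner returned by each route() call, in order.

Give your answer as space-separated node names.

Answer: NA NA ND

Derivation:
Op 1: add NA@88 -> ring=[88:NA]
Op 2: add NB@51 -> ring=[51:NB,88:NA]
Op 3: route key 80: smallest pos >= 80 is 88 -> NA
Op 4: route key 78: smallest pos >= 78 is 88 -> NA
Op 5: add NC@1 -> ring=[1:NC,51:NB,88:NA]
Op 6: add ND@38 -> ring=[1:NC,38:ND,51:NB,88:NA]
Op 7: remove NC -> ring=[38:ND,51:NB,88:NA]
Op 8: route key 28: smallest pos >= 28 is 38 -> ND
Op 9: remove ND -> ring=[51:NB,88:NA]
Op 10: add NE@33 -> ring=[33:NE,51:NB,88:NA]
Op 11: add NF@78 -> ring=[33:NE,51:NB,78:NF,88:NA]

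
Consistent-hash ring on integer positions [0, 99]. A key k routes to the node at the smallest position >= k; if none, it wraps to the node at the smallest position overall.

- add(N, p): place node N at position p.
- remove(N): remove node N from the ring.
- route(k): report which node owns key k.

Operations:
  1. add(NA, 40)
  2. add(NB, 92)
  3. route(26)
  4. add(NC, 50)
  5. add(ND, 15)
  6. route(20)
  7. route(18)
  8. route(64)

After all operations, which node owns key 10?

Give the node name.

Op 1: add NA@40 -> ring=[40:NA]
Op 2: add NB@92 -> ring=[40:NA,92:NB]
Op 3: route key 26: smallest pos >= 26 is 40 -> NA
Op 4: add NC@50 -> ring=[40:NA,50:NC,92:NB]
Op 5: add ND@15 -> ring=[15:ND,40:NA,50:NC,92:NB]
Op 6: route key 20: smallest pos >= 20 is 40 -> NA
Op 7: route key 18: smallest pos >= 18 is 40 -> NA
Op 8: route key 64: smallest pos >= 64 is 92 -> NB
Final route key 10: smallest pos >= 10 is 15 -> ND

Answer: ND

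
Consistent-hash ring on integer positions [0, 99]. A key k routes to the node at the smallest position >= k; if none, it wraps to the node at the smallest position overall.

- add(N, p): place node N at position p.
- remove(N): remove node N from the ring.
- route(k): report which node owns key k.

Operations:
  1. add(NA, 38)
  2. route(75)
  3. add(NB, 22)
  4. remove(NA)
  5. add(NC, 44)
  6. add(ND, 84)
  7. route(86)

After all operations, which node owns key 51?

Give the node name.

Op 1: add NA@38 -> ring=[38:NA]
Op 2: route key 75: none >= 75, wrap to smallest pos 38 -> NA
Op 3: add NB@22 -> ring=[22:NB,38:NA]
Op 4: remove NA -> ring=[22:NB]
Op 5: add NC@44 -> ring=[22:NB,44:NC]
Op 6: add ND@84 -> ring=[22:NB,44:NC,84:ND]
Op 7: route key 86: none >= 86, wrap to smallest pos 22 -> NB
Final route key 51: smallest pos >= 51 is 84 -> ND

Answer: ND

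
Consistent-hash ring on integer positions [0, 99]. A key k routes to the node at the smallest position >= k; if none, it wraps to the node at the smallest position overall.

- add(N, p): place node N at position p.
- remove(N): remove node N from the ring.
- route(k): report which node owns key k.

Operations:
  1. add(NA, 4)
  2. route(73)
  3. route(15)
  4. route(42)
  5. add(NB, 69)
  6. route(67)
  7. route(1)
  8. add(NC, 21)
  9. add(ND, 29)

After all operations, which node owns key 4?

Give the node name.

Op 1: add NA@4 -> ring=[4:NA]
Op 2: route key 73: none >= 73, wrap to smallest pos 4 -> NA
Op 3: route key 15: none >= 15, wrap to smallest pos 4 -> NA
Op 4: route key 42: none >= 42, wrap to smallest pos 4 -> NA
Op 5: add NB@69 -> ring=[4:NA,69:NB]
Op 6: route key 67: smallest pos >= 67 is 69 -> NB
Op 7: route key 1: smallest pos >= 1 is 4 -> NA
Op 8: add NC@21 -> ring=[4:NA,21:NC,69:NB]
Op 9: add ND@29 -> ring=[4:NA,21:NC,29:ND,69:NB]
Final route key 4: smallest pos >= 4 is 4 -> NA

Answer: NA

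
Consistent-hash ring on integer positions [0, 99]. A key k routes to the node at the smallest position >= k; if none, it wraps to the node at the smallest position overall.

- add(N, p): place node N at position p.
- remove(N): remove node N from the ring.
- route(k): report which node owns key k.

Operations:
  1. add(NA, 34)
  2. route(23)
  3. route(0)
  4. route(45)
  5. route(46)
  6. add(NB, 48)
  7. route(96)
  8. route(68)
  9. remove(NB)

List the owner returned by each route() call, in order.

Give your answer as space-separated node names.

Answer: NA NA NA NA NA NA

Derivation:
Op 1: add NA@34 -> ring=[34:NA]
Op 2: route key 23: smallest pos >= 23 is 34 -> NA
Op 3: route key 0: smallest pos >= 0 is 34 -> NA
Op 4: route key 45: none >= 45, wrap to smallest pos 34 -> NA
Op 5: route key 46: none >= 46, wrap to smallest pos 34 -> NA
Op 6: add NB@48 -> ring=[34:NA,48:NB]
Op 7: route key 96: none >= 96, wrap to smallest pos 34 -> NA
Op 8: route key 68: none >= 68, wrap to smallest pos 34 -> NA
Op 9: remove NB -> ring=[34:NA]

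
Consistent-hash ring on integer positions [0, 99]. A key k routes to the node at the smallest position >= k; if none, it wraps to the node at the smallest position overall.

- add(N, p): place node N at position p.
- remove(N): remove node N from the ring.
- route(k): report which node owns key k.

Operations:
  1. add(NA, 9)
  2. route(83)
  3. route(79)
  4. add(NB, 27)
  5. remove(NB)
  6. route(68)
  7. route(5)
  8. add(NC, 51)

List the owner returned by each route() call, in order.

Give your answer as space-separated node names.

Answer: NA NA NA NA

Derivation:
Op 1: add NA@9 -> ring=[9:NA]
Op 2: route key 83: none >= 83, wrap to smallest pos 9 -> NA
Op 3: route key 79: none >= 79, wrap to smallest pos 9 -> NA
Op 4: add NB@27 -> ring=[9:NA,27:NB]
Op 5: remove NB -> ring=[9:NA]
Op 6: route key 68: none >= 68, wrap to smallest pos 9 -> NA
Op 7: route key 5: smallest pos >= 5 is 9 -> NA
Op 8: add NC@51 -> ring=[9:NA,51:NC]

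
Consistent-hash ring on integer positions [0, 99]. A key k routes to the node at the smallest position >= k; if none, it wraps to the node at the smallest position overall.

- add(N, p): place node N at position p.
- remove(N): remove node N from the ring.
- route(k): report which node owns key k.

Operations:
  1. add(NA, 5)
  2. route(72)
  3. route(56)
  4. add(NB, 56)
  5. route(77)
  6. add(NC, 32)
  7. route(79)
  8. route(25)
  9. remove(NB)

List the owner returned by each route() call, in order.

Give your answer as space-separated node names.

Answer: NA NA NA NA NC

Derivation:
Op 1: add NA@5 -> ring=[5:NA]
Op 2: route key 72: none >= 72, wrap to smallest pos 5 -> NA
Op 3: route key 56: none >= 56, wrap to smallest pos 5 -> NA
Op 4: add NB@56 -> ring=[5:NA,56:NB]
Op 5: route key 77: none >= 77, wrap to smallest pos 5 -> NA
Op 6: add NC@32 -> ring=[5:NA,32:NC,56:NB]
Op 7: route key 79: none >= 79, wrap to smallest pos 5 -> NA
Op 8: route key 25: smallest pos >= 25 is 32 -> NC
Op 9: remove NB -> ring=[5:NA,32:NC]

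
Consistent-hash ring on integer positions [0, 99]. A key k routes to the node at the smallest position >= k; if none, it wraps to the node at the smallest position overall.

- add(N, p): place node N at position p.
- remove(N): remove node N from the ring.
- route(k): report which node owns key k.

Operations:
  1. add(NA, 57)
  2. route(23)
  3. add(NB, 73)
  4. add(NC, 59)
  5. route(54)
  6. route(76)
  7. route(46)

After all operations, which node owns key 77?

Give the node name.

Answer: NA

Derivation:
Op 1: add NA@57 -> ring=[57:NA]
Op 2: route key 23: smallest pos >= 23 is 57 -> NA
Op 3: add NB@73 -> ring=[57:NA,73:NB]
Op 4: add NC@59 -> ring=[57:NA,59:NC,73:NB]
Op 5: route key 54: smallest pos >= 54 is 57 -> NA
Op 6: route key 76: none >= 76, wrap to smallest pos 57 -> NA
Op 7: route key 46: smallest pos >= 46 is 57 -> NA
Final route key 77: none >= 77, wrap to smallest pos 57 -> NA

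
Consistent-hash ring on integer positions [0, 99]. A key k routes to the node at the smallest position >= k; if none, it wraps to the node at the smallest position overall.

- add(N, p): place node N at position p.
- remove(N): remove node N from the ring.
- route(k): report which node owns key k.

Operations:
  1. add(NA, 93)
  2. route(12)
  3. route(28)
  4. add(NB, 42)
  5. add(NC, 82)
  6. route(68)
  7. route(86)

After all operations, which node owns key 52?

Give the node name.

Answer: NC

Derivation:
Op 1: add NA@93 -> ring=[93:NA]
Op 2: route key 12: smallest pos >= 12 is 93 -> NA
Op 3: route key 28: smallest pos >= 28 is 93 -> NA
Op 4: add NB@42 -> ring=[42:NB,93:NA]
Op 5: add NC@82 -> ring=[42:NB,82:NC,93:NA]
Op 6: route key 68: smallest pos >= 68 is 82 -> NC
Op 7: route key 86: smallest pos >= 86 is 93 -> NA
Final route key 52: smallest pos >= 52 is 82 -> NC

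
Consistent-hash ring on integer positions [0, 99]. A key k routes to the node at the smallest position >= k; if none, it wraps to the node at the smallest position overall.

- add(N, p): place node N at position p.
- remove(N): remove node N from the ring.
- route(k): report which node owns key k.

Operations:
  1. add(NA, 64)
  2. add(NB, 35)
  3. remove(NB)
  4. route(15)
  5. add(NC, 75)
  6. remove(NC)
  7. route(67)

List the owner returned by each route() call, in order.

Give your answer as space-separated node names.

Op 1: add NA@64 -> ring=[64:NA]
Op 2: add NB@35 -> ring=[35:NB,64:NA]
Op 3: remove NB -> ring=[64:NA]
Op 4: route key 15: smallest pos >= 15 is 64 -> NA
Op 5: add NC@75 -> ring=[64:NA,75:NC]
Op 6: remove NC -> ring=[64:NA]
Op 7: route key 67: none >= 67, wrap to smallest pos 64 -> NA

Answer: NA NA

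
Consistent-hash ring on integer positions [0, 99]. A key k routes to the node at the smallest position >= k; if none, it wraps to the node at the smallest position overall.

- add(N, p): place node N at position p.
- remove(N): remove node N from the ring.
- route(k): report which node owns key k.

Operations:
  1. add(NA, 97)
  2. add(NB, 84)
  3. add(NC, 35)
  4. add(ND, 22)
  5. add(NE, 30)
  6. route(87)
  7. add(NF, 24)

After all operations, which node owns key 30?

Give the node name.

Answer: NE

Derivation:
Op 1: add NA@97 -> ring=[97:NA]
Op 2: add NB@84 -> ring=[84:NB,97:NA]
Op 3: add NC@35 -> ring=[35:NC,84:NB,97:NA]
Op 4: add ND@22 -> ring=[22:ND,35:NC,84:NB,97:NA]
Op 5: add NE@30 -> ring=[22:ND,30:NE,35:NC,84:NB,97:NA]
Op 6: route key 87: smallest pos >= 87 is 97 -> NA
Op 7: add NF@24 -> ring=[22:ND,24:NF,30:NE,35:NC,84:NB,97:NA]
Final route key 30: smallest pos >= 30 is 30 -> NE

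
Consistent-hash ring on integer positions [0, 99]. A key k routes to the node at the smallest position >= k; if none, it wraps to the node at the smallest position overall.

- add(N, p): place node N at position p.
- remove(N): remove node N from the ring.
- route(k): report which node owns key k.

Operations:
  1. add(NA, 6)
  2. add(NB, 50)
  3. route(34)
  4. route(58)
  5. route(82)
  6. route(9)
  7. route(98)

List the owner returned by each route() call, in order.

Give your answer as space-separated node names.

Answer: NB NA NA NB NA

Derivation:
Op 1: add NA@6 -> ring=[6:NA]
Op 2: add NB@50 -> ring=[6:NA,50:NB]
Op 3: route key 34: smallest pos >= 34 is 50 -> NB
Op 4: route key 58: none >= 58, wrap to smallest pos 6 -> NA
Op 5: route key 82: none >= 82, wrap to smallest pos 6 -> NA
Op 6: route key 9: smallest pos >= 9 is 50 -> NB
Op 7: route key 98: none >= 98, wrap to smallest pos 6 -> NA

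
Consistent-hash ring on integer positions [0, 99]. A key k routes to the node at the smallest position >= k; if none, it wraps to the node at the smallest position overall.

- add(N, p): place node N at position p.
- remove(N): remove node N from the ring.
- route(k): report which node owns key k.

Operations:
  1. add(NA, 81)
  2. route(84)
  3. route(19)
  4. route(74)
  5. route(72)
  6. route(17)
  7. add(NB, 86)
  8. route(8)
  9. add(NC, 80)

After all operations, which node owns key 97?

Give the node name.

Answer: NC

Derivation:
Op 1: add NA@81 -> ring=[81:NA]
Op 2: route key 84: none >= 84, wrap to smallest pos 81 -> NA
Op 3: route key 19: smallest pos >= 19 is 81 -> NA
Op 4: route key 74: smallest pos >= 74 is 81 -> NA
Op 5: route key 72: smallest pos >= 72 is 81 -> NA
Op 6: route key 17: smallest pos >= 17 is 81 -> NA
Op 7: add NB@86 -> ring=[81:NA,86:NB]
Op 8: route key 8: smallest pos >= 8 is 81 -> NA
Op 9: add NC@80 -> ring=[80:NC,81:NA,86:NB]
Final route key 97: none >= 97, wrap to smallest pos 80 -> NC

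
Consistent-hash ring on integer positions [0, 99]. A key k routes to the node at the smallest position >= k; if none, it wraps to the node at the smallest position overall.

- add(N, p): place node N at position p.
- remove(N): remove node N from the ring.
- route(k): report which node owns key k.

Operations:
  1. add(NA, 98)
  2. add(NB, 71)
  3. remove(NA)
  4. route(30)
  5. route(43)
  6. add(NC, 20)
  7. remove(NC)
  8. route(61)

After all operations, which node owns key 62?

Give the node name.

Answer: NB

Derivation:
Op 1: add NA@98 -> ring=[98:NA]
Op 2: add NB@71 -> ring=[71:NB,98:NA]
Op 3: remove NA -> ring=[71:NB]
Op 4: route key 30: smallest pos >= 30 is 71 -> NB
Op 5: route key 43: smallest pos >= 43 is 71 -> NB
Op 6: add NC@20 -> ring=[20:NC,71:NB]
Op 7: remove NC -> ring=[71:NB]
Op 8: route key 61: smallest pos >= 61 is 71 -> NB
Final route key 62: smallest pos >= 62 is 71 -> NB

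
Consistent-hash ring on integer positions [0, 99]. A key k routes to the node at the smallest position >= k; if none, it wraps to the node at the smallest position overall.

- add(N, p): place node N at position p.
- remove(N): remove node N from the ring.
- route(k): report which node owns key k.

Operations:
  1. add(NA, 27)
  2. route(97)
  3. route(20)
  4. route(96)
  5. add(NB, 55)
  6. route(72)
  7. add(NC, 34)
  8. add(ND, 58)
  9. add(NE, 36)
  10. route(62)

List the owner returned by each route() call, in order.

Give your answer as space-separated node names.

Op 1: add NA@27 -> ring=[27:NA]
Op 2: route key 97: none >= 97, wrap to smallest pos 27 -> NA
Op 3: route key 20: smallest pos >= 20 is 27 -> NA
Op 4: route key 96: none >= 96, wrap to smallest pos 27 -> NA
Op 5: add NB@55 -> ring=[27:NA,55:NB]
Op 6: route key 72: none >= 72, wrap to smallest pos 27 -> NA
Op 7: add NC@34 -> ring=[27:NA,34:NC,55:NB]
Op 8: add ND@58 -> ring=[27:NA,34:NC,55:NB,58:ND]
Op 9: add NE@36 -> ring=[27:NA,34:NC,36:NE,55:NB,58:ND]
Op 10: route key 62: none >= 62, wrap to smallest pos 27 -> NA

Answer: NA NA NA NA NA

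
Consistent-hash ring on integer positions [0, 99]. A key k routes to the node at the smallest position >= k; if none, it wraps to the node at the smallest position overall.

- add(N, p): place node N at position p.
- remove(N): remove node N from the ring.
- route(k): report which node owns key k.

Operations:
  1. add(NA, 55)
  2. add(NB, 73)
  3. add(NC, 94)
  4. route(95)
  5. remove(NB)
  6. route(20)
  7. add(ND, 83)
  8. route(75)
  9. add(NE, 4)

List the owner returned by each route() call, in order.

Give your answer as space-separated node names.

Op 1: add NA@55 -> ring=[55:NA]
Op 2: add NB@73 -> ring=[55:NA,73:NB]
Op 3: add NC@94 -> ring=[55:NA,73:NB,94:NC]
Op 4: route key 95: none >= 95, wrap to smallest pos 55 -> NA
Op 5: remove NB -> ring=[55:NA,94:NC]
Op 6: route key 20: smallest pos >= 20 is 55 -> NA
Op 7: add ND@83 -> ring=[55:NA,83:ND,94:NC]
Op 8: route key 75: smallest pos >= 75 is 83 -> ND
Op 9: add NE@4 -> ring=[4:NE,55:NA,83:ND,94:NC]

Answer: NA NA ND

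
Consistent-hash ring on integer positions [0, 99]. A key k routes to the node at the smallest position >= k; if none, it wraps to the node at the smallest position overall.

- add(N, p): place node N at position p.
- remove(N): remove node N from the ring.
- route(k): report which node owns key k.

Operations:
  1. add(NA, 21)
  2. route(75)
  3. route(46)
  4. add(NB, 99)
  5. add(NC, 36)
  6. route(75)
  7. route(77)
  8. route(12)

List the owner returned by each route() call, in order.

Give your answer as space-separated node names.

Answer: NA NA NB NB NA

Derivation:
Op 1: add NA@21 -> ring=[21:NA]
Op 2: route key 75: none >= 75, wrap to smallest pos 21 -> NA
Op 3: route key 46: none >= 46, wrap to smallest pos 21 -> NA
Op 4: add NB@99 -> ring=[21:NA,99:NB]
Op 5: add NC@36 -> ring=[21:NA,36:NC,99:NB]
Op 6: route key 75: smallest pos >= 75 is 99 -> NB
Op 7: route key 77: smallest pos >= 77 is 99 -> NB
Op 8: route key 12: smallest pos >= 12 is 21 -> NA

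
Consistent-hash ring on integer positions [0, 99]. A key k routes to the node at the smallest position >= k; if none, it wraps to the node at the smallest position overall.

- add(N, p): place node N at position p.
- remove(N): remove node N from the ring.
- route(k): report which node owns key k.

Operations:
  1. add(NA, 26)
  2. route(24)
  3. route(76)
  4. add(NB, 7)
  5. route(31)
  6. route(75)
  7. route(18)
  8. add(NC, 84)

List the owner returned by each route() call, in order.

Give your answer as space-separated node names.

Op 1: add NA@26 -> ring=[26:NA]
Op 2: route key 24: smallest pos >= 24 is 26 -> NA
Op 3: route key 76: none >= 76, wrap to smallest pos 26 -> NA
Op 4: add NB@7 -> ring=[7:NB,26:NA]
Op 5: route key 31: none >= 31, wrap to smallest pos 7 -> NB
Op 6: route key 75: none >= 75, wrap to smallest pos 7 -> NB
Op 7: route key 18: smallest pos >= 18 is 26 -> NA
Op 8: add NC@84 -> ring=[7:NB,26:NA,84:NC]

Answer: NA NA NB NB NA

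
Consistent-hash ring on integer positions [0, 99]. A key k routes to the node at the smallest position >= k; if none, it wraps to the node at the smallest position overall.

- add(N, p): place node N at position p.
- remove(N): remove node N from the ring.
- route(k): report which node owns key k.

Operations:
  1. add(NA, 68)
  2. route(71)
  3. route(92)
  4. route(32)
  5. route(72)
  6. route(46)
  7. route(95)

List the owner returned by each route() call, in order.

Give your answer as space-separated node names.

Op 1: add NA@68 -> ring=[68:NA]
Op 2: route key 71: none >= 71, wrap to smallest pos 68 -> NA
Op 3: route key 92: none >= 92, wrap to smallest pos 68 -> NA
Op 4: route key 32: smallest pos >= 32 is 68 -> NA
Op 5: route key 72: none >= 72, wrap to smallest pos 68 -> NA
Op 6: route key 46: smallest pos >= 46 is 68 -> NA
Op 7: route key 95: none >= 95, wrap to smallest pos 68 -> NA

Answer: NA NA NA NA NA NA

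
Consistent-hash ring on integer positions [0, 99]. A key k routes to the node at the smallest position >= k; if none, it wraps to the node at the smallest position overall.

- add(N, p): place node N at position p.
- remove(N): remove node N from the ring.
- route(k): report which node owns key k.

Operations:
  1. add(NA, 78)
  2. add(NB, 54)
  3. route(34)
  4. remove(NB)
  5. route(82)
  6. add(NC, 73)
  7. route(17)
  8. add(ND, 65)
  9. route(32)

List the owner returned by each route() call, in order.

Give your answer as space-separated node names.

Op 1: add NA@78 -> ring=[78:NA]
Op 2: add NB@54 -> ring=[54:NB,78:NA]
Op 3: route key 34: smallest pos >= 34 is 54 -> NB
Op 4: remove NB -> ring=[78:NA]
Op 5: route key 82: none >= 82, wrap to smallest pos 78 -> NA
Op 6: add NC@73 -> ring=[73:NC,78:NA]
Op 7: route key 17: smallest pos >= 17 is 73 -> NC
Op 8: add ND@65 -> ring=[65:ND,73:NC,78:NA]
Op 9: route key 32: smallest pos >= 32 is 65 -> ND

Answer: NB NA NC ND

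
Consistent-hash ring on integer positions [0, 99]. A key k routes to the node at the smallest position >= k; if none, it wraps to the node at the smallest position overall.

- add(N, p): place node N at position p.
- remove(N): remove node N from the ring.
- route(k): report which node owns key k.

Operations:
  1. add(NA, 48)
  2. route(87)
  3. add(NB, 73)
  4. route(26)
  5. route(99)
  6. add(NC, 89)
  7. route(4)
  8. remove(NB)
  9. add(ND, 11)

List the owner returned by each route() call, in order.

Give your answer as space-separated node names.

Op 1: add NA@48 -> ring=[48:NA]
Op 2: route key 87: none >= 87, wrap to smallest pos 48 -> NA
Op 3: add NB@73 -> ring=[48:NA,73:NB]
Op 4: route key 26: smallest pos >= 26 is 48 -> NA
Op 5: route key 99: none >= 99, wrap to smallest pos 48 -> NA
Op 6: add NC@89 -> ring=[48:NA,73:NB,89:NC]
Op 7: route key 4: smallest pos >= 4 is 48 -> NA
Op 8: remove NB -> ring=[48:NA,89:NC]
Op 9: add ND@11 -> ring=[11:ND,48:NA,89:NC]

Answer: NA NA NA NA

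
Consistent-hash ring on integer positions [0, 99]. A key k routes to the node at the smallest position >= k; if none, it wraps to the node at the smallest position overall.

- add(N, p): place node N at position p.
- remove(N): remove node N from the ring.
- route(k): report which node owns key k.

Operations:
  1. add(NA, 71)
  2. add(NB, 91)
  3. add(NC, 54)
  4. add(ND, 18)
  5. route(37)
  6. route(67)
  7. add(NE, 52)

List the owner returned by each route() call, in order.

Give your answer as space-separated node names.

Answer: NC NA

Derivation:
Op 1: add NA@71 -> ring=[71:NA]
Op 2: add NB@91 -> ring=[71:NA,91:NB]
Op 3: add NC@54 -> ring=[54:NC,71:NA,91:NB]
Op 4: add ND@18 -> ring=[18:ND,54:NC,71:NA,91:NB]
Op 5: route key 37: smallest pos >= 37 is 54 -> NC
Op 6: route key 67: smallest pos >= 67 is 71 -> NA
Op 7: add NE@52 -> ring=[18:ND,52:NE,54:NC,71:NA,91:NB]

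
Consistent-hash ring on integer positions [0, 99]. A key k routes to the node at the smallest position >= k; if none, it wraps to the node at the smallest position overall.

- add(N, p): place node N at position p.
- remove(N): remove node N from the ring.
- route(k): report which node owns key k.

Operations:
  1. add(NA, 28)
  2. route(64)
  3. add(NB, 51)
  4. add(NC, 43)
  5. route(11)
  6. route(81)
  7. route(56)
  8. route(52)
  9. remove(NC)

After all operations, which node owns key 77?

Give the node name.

Answer: NA

Derivation:
Op 1: add NA@28 -> ring=[28:NA]
Op 2: route key 64: none >= 64, wrap to smallest pos 28 -> NA
Op 3: add NB@51 -> ring=[28:NA,51:NB]
Op 4: add NC@43 -> ring=[28:NA,43:NC,51:NB]
Op 5: route key 11: smallest pos >= 11 is 28 -> NA
Op 6: route key 81: none >= 81, wrap to smallest pos 28 -> NA
Op 7: route key 56: none >= 56, wrap to smallest pos 28 -> NA
Op 8: route key 52: none >= 52, wrap to smallest pos 28 -> NA
Op 9: remove NC -> ring=[28:NA,51:NB]
Final route key 77: none >= 77, wrap to smallest pos 28 -> NA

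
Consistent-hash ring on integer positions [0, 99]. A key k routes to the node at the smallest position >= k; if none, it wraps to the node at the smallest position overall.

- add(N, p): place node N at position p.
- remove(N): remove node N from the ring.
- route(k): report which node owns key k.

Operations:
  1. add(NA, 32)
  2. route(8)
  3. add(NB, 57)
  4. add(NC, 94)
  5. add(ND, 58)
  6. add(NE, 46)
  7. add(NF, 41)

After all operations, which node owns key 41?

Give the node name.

Answer: NF

Derivation:
Op 1: add NA@32 -> ring=[32:NA]
Op 2: route key 8: smallest pos >= 8 is 32 -> NA
Op 3: add NB@57 -> ring=[32:NA,57:NB]
Op 4: add NC@94 -> ring=[32:NA,57:NB,94:NC]
Op 5: add ND@58 -> ring=[32:NA,57:NB,58:ND,94:NC]
Op 6: add NE@46 -> ring=[32:NA,46:NE,57:NB,58:ND,94:NC]
Op 7: add NF@41 -> ring=[32:NA,41:NF,46:NE,57:NB,58:ND,94:NC]
Final route key 41: smallest pos >= 41 is 41 -> NF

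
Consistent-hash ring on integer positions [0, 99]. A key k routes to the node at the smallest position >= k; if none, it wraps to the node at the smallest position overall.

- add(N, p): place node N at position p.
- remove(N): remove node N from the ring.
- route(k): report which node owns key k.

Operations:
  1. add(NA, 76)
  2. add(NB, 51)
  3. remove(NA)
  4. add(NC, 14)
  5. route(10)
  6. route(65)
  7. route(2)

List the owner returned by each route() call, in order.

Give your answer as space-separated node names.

Op 1: add NA@76 -> ring=[76:NA]
Op 2: add NB@51 -> ring=[51:NB,76:NA]
Op 3: remove NA -> ring=[51:NB]
Op 4: add NC@14 -> ring=[14:NC,51:NB]
Op 5: route key 10: smallest pos >= 10 is 14 -> NC
Op 6: route key 65: none >= 65, wrap to smallest pos 14 -> NC
Op 7: route key 2: smallest pos >= 2 is 14 -> NC

Answer: NC NC NC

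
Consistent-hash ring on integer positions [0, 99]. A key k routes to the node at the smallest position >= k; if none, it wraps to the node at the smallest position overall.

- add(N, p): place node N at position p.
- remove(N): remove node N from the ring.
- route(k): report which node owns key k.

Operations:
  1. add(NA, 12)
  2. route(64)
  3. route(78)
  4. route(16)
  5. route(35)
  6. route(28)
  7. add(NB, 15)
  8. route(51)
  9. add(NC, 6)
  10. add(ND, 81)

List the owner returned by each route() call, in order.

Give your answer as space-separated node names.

Answer: NA NA NA NA NA NA

Derivation:
Op 1: add NA@12 -> ring=[12:NA]
Op 2: route key 64: none >= 64, wrap to smallest pos 12 -> NA
Op 3: route key 78: none >= 78, wrap to smallest pos 12 -> NA
Op 4: route key 16: none >= 16, wrap to smallest pos 12 -> NA
Op 5: route key 35: none >= 35, wrap to smallest pos 12 -> NA
Op 6: route key 28: none >= 28, wrap to smallest pos 12 -> NA
Op 7: add NB@15 -> ring=[12:NA,15:NB]
Op 8: route key 51: none >= 51, wrap to smallest pos 12 -> NA
Op 9: add NC@6 -> ring=[6:NC,12:NA,15:NB]
Op 10: add ND@81 -> ring=[6:NC,12:NA,15:NB,81:ND]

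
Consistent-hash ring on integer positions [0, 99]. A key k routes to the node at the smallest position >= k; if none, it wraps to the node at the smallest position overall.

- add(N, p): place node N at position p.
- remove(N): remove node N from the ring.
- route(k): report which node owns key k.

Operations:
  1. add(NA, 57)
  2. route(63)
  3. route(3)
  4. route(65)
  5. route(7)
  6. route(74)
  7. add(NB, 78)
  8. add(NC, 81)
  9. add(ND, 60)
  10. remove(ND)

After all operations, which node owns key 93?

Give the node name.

Op 1: add NA@57 -> ring=[57:NA]
Op 2: route key 63: none >= 63, wrap to smallest pos 57 -> NA
Op 3: route key 3: smallest pos >= 3 is 57 -> NA
Op 4: route key 65: none >= 65, wrap to smallest pos 57 -> NA
Op 5: route key 7: smallest pos >= 7 is 57 -> NA
Op 6: route key 74: none >= 74, wrap to smallest pos 57 -> NA
Op 7: add NB@78 -> ring=[57:NA,78:NB]
Op 8: add NC@81 -> ring=[57:NA,78:NB,81:NC]
Op 9: add ND@60 -> ring=[57:NA,60:ND,78:NB,81:NC]
Op 10: remove ND -> ring=[57:NA,78:NB,81:NC]
Final route key 93: none >= 93, wrap to smallest pos 57 -> NA

Answer: NA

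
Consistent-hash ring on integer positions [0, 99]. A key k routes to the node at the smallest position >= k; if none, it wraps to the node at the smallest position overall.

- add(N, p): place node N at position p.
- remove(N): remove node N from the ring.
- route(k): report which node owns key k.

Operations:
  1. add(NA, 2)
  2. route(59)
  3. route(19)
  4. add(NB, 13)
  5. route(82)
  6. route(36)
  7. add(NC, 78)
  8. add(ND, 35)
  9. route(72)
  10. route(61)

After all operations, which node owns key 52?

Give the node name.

Answer: NC

Derivation:
Op 1: add NA@2 -> ring=[2:NA]
Op 2: route key 59: none >= 59, wrap to smallest pos 2 -> NA
Op 3: route key 19: none >= 19, wrap to smallest pos 2 -> NA
Op 4: add NB@13 -> ring=[2:NA,13:NB]
Op 5: route key 82: none >= 82, wrap to smallest pos 2 -> NA
Op 6: route key 36: none >= 36, wrap to smallest pos 2 -> NA
Op 7: add NC@78 -> ring=[2:NA,13:NB,78:NC]
Op 8: add ND@35 -> ring=[2:NA,13:NB,35:ND,78:NC]
Op 9: route key 72: smallest pos >= 72 is 78 -> NC
Op 10: route key 61: smallest pos >= 61 is 78 -> NC
Final route key 52: smallest pos >= 52 is 78 -> NC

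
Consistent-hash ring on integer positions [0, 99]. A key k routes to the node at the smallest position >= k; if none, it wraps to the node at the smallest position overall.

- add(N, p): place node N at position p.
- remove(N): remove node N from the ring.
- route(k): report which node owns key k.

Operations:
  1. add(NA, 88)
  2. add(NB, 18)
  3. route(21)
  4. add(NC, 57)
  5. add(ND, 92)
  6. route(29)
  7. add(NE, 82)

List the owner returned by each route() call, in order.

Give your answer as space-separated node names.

Answer: NA NC

Derivation:
Op 1: add NA@88 -> ring=[88:NA]
Op 2: add NB@18 -> ring=[18:NB,88:NA]
Op 3: route key 21: smallest pos >= 21 is 88 -> NA
Op 4: add NC@57 -> ring=[18:NB,57:NC,88:NA]
Op 5: add ND@92 -> ring=[18:NB,57:NC,88:NA,92:ND]
Op 6: route key 29: smallest pos >= 29 is 57 -> NC
Op 7: add NE@82 -> ring=[18:NB,57:NC,82:NE,88:NA,92:ND]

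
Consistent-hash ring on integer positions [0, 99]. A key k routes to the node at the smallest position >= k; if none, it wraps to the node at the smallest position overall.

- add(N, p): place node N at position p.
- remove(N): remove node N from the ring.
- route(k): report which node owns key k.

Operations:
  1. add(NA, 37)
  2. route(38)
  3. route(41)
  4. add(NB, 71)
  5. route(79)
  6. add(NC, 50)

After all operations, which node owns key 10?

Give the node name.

Answer: NA

Derivation:
Op 1: add NA@37 -> ring=[37:NA]
Op 2: route key 38: none >= 38, wrap to smallest pos 37 -> NA
Op 3: route key 41: none >= 41, wrap to smallest pos 37 -> NA
Op 4: add NB@71 -> ring=[37:NA,71:NB]
Op 5: route key 79: none >= 79, wrap to smallest pos 37 -> NA
Op 6: add NC@50 -> ring=[37:NA,50:NC,71:NB]
Final route key 10: smallest pos >= 10 is 37 -> NA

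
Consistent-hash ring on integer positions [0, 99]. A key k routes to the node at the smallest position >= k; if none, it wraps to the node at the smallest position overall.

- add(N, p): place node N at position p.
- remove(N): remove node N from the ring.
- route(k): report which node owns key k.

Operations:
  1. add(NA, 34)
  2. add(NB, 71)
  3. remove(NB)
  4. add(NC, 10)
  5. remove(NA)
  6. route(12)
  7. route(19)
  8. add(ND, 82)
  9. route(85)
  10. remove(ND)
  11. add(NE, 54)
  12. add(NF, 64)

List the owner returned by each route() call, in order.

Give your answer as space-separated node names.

Answer: NC NC NC

Derivation:
Op 1: add NA@34 -> ring=[34:NA]
Op 2: add NB@71 -> ring=[34:NA,71:NB]
Op 3: remove NB -> ring=[34:NA]
Op 4: add NC@10 -> ring=[10:NC,34:NA]
Op 5: remove NA -> ring=[10:NC]
Op 6: route key 12: none >= 12, wrap to smallest pos 10 -> NC
Op 7: route key 19: none >= 19, wrap to smallest pos 10 -> NC
Op 8: add ND@82 -> ring=[10:NC,82:ND]
Op 9: route key 85: none >= 85, wrap to smallest pos 10 -> NC
Op 10: remove ND -> ring=[10:NC]
Op 11: add NE@54 -> ring=[10:NC,54:NE]
Op 12: add NF@64 -> ring=[10:NC,54:NE,64:NF]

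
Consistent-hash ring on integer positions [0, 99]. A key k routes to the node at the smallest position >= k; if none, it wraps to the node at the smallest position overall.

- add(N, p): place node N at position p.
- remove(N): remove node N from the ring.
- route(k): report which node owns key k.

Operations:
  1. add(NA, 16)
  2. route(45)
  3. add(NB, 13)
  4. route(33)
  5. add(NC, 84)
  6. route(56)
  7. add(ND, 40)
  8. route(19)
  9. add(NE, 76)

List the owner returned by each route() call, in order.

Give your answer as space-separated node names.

Answer: NA NB NC ND

Derivation:
Op 1: add NA@16 -> ring=[16:NA]
Op 2: route key 45: none >= 45, wrap to smallest pos 16 -> NA
Op 3: add NB@13 -> ring=[13:NB,16:NA]
Op 4: route key 33: none >= 33, wrap to smallest pos 13 -> NB
Op 5: add NC@84 -> ring=[13:NB,16:NA,84:NC]
Op 6: route key 56: smallest pos >= 56 is 84 -> NC
Op 7: add ND@40 -> ring=[13:NB,16:NA,40:ND,84:NC]
Op 8: route key 19: smallest pos >= 19 is 40 -> ND
Op 9: add NE@76 -> ring=[13:NB,16:NA,40:ND,76:NE,84:NC]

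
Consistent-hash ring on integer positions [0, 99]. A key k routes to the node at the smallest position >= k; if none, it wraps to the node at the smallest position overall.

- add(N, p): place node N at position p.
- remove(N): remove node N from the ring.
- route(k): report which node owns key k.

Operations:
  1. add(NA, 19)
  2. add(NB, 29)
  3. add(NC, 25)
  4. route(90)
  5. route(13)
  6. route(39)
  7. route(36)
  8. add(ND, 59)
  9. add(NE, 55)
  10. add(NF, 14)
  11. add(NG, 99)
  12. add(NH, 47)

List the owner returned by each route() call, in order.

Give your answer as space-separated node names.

Op 1: add NA@19 -> ring=[19:NA]
Op 2: add NB@29 -> ring=[19:NA,29:NB]
Op 3: add NC@25 -> ring=[19:NA,25:NC,29:NB]
Op 4: route key 90: none >= 90, wrap to smallest pos 19 -> NA
Op 5: route key 13: smallest pos >= 13 is 19 -> NA
Op 6: route key 39: none >= 39, wrap to smallest pos 19 -> NA
Op 7: route key 36: none >= 36, wrap to smallest pos 19 -> NA
Op 8: add ND@59 -> ring=[19:NA,25:NC,29:NB,59:ND]
Op 9: add NE@55 -> ring=[19:NA,25:NC,29:NB,55:NE,59:ND]
Op 10: add NF@14 -> ring=[14:NF,19:NA,25:NC,29:NB,55:NE,59:ND]
Op 11: add NG@99 -> ring=[14:NF,19:NA,25:NC,29:NB,55:NE,59:ND,99:NG]
Op 12: add NH@47 -> ring=[14:NF,19:NA,25:NC,29:NB,47:NH,55:NE,59:ND,99:NG]

Answer: NA NA NA NA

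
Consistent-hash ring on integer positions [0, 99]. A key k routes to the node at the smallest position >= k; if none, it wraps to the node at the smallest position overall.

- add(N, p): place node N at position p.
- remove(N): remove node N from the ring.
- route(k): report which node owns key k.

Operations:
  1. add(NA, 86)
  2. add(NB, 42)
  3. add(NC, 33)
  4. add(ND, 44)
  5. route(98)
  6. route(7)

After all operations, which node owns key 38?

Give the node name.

Op 1: add NA@86 -> ring=[86:NA]
Op 2: add NB@42 -> ring=[42:NB,86:NA]
Op 3: add NC@33 -> ring=[33:NC,42:NB,86:NA]
Op 4: add ND@44 -> ring=[33:NC,42:NB,44:ND,86:NA]
Op 5: route key 98: none >= 98, wrap to smallest pos 33 -> NC
Op 6: route key 7: smallest pos >= 7 is 33 -> NC
Final route key 38: smallest pos >= 38 is 42 -> NB

Answer: NB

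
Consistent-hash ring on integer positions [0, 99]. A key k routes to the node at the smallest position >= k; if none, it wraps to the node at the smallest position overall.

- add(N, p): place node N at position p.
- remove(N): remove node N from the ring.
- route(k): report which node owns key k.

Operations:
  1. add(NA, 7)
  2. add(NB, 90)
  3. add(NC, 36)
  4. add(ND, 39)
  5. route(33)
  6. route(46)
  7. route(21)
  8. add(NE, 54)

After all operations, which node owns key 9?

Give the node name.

Op 1: add NA@7 -> ring=[7:NA]
Op 2: add NB@90 -> ring=[7:NA,90:NB]
Op 3: add NC@36 -> ring=[7:NA,36:NC,90:NB]
Op 4: add ND@39 -> ring=[7:NA,36:NC,39:ND,90:NB]
Op 5: route key 33: smallest pos >= 33 is 36 -> NC
Op 6: route key 46: smallest pos >= 46 is 90 -> NB
Op 7: route key 21: smallest pos >= 21 is 36 -> NC
Op 8: add NE@54 -> ring=[7:NA,36:NC,39:ND,54:NE,90:NB]
Final route key 9: smallest pos >= 9 is 36 -> NC

Answer: NC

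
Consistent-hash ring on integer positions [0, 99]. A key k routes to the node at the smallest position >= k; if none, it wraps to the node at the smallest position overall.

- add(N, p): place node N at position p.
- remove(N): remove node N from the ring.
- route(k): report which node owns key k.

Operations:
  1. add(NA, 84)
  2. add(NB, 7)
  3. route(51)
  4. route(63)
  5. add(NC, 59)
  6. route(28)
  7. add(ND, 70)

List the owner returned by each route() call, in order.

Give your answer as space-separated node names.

Answer: NA NA NC

Derivation:
Op 1: add NA@84 -> ring=[84:NA]
Op 2: add NB@7 -> ring=[7:NB,84:NA]
Op 3: route key 51: smallest pos >= 51 is 84 -> NA
Op 4: route key 63: smallest pos >= 63 is 84 -> NA
Op 5: add NC@59 -> ring=[7:NB,59:NC,84:NA]
Op 6: route key 28: smallest pos >= 28 is 59 -> NC
Op 7: add ND@70 -> ring=[7:NB,59:NC,70:ND,84:NA]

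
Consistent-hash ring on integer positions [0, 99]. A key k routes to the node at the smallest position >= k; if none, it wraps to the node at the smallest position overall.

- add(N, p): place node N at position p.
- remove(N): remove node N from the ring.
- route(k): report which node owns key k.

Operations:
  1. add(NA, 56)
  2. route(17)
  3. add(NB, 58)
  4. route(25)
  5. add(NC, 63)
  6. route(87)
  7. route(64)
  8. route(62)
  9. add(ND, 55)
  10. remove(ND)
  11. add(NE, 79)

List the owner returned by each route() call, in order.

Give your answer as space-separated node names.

Op 1: add NA@56 -> ring=[56:NA]
Op 2: route key 17: smallest pos >= 17 is 56 -> NA
Op 3: add NB@58 -> ring=[56:NA,58:NB]
Op 4: route key 25: smallest pos >= 25 is 56 -> NA
Op 5: add NC@63 -> ring=[56:NA,58:NB,63:NC]
Op 6: route key 87: none >= 87, wrap to smallest pos 56 -> NA
Op 7: route key 64: none >= 64, wrap to smallest pos 56 -> NA
Op 8: route key 62: smallest pos >= 62 is 63 -> NC
Op 9: add ND@55 -> ring=[55:ND,56:NA,58:NB,63:NC]
Op 10: remove ND -> ring=[56:NA,58:NB,63:NC]
Op 11: add NE@79 -> ring=[56:NA,58:NB,63:NC,79:NE]

Answer: NA NA NA NA NC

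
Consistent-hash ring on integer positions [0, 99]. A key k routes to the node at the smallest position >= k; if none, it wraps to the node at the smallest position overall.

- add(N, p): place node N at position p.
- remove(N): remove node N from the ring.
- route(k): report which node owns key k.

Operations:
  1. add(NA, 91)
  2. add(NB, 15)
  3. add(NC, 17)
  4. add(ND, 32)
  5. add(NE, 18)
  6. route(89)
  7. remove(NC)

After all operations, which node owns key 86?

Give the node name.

Op 1: add NA@91 -> ring=[91:NA]
Op 2: add NB@15 -> ring=[15:NB,91:NA]
Op 3: add NC@17 -> ring=[15:NB,17:NC,91:NA]
Op 4: add ND@32 -> ring=[15:NB,17:NC,32:ND,91:NA]
Op 5: add NE@18 -> ring=[15:NB,17:NC,18:NE,32:ND,91:NA]
Op 6: route key 89: smallest pos >= 89 is 91 -> NA
Op 7: remove NC -> ring=[15:NB,18:NE,32:ND,91:NA]
Final route key 86: smallest pos >= 86 is 91 -> NA

Answer: NA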